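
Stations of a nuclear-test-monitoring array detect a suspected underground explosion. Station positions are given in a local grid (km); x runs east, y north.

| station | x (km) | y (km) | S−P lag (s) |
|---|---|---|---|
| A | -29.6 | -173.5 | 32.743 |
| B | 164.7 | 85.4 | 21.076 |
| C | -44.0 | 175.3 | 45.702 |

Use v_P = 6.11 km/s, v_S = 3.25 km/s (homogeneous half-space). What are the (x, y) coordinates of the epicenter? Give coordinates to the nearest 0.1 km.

Distance from S−P lag: d = Δt · v_P v_S / (v_P − v_S) = Δt · (6.11·3.25)/(6.11−3.25) ≈ 6.9432·Δt.
So d_A = 227.34, d_B = 146.33, d_C = 317.32 km.
Circle about each station: (x + 29.6)² + (y + 173.5)² = 227.34²; (x − 164.7)² + (y − 85.4)² = 146.33²; (x + 44.0)² + (y − 175.3)² = 317.32².
Subtracting pairs of circle equations eliminates x²+y² and gives linear equations (the radical axes):
388.6 x + 517.8 y = 33711.85
-28.8 x + 697.6 y = -47320.83
Solving the 2×2 system: x ≈ 167.9, y ≈ -60.9 km.

167.9 km east, -60.9 km north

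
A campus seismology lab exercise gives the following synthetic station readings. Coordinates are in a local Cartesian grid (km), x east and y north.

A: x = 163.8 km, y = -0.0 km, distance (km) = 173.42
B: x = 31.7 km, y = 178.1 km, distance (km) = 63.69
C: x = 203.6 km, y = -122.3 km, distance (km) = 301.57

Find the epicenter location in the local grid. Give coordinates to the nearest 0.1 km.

Circle about each station: (x − 163.8)² + y² = 173.42²; (x − 31.7)² + (y − 178.1)² = 63.69²; (x − 203.6)² + (y + 122.3)² = 301.57².
Subtracting pairs of circle equations eliminates x²+y² and gives linear equations (the radical axes):
-264.2 x + 356.2 y = 31912.14
79.6 x − 244.6 y = -31290.16
Solving the 2×2 system: x ≈ 92.1, y ≈ 157.9 km.

92.1 km east, 157.9 km north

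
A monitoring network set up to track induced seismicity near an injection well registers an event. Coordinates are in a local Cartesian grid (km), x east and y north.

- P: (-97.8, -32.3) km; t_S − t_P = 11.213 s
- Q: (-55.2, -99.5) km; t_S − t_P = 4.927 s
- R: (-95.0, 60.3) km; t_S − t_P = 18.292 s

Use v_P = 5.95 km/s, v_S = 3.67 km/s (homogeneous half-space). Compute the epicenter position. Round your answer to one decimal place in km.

Distance from S−P lag: d = Δt · v_P v_S / (v_P − v_S) = Δt · (5.95·3.67)/(5.95−3.67) ≈ 9.5774·Δt.
So d_P = 107.39, d_Q = 47.19, d_R = 175.19 km.
Circle about each station: (x + 97.8)² + (y + 32.3)² = 107.39²; (x + 55.2)² + (y + 99.5)² = 47.19²; (x + 95.0)² + (y − 60.3)² = 175.19².
Subtracting the P equation from the Q and R equations removes the quadratic terms:
85.2 x − 134.4 y = 11644.88
5.6 x + 185.2 y = -17105.96
Solving the 2×2 system: x ≈ -8.6, y ≈ -92.1 km.
Check against P (with the unrounded x, y): √((x + 97.8)²+(y + 32.3)²) = 107.38 ≈ 107.39 km. ✓

(-8.6, -92.1)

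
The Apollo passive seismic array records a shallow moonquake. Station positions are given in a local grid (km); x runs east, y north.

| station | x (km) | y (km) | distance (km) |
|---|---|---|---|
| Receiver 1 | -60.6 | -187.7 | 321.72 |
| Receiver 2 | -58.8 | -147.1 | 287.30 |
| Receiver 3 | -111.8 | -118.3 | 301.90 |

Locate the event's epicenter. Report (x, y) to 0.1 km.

x ≈ 113.1 km, y ≈ 83.1 km

Circle about each station: (x + 60.6)² + (y + 187.7)² = 321.72²; (x + 58.8)² + (y + 147.1)² = 287.30²; (x + 111.8)² + (y + 118.3)² = 301.90².
Subtracting the Receiver 1 equation from the Receiver 2 and Receiver 3 equations removes the quadratic terms:
3.6 x + 81.2 y = 7154.67
-102.4 x + 138.8 y = -49.37
Solving the 2×2 system: x ≈ 113.1, y ≈ 83.1 km.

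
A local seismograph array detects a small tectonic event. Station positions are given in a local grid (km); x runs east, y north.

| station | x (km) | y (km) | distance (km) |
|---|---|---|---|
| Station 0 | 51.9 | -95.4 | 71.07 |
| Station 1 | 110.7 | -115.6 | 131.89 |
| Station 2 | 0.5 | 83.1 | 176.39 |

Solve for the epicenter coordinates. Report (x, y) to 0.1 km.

Circle about each station: (x − 51.9)² + (y + 95.4)² = 71.07²; (x − 110.7)² + (y + 115.6)² = 131.89²; (x − 0.5)² + (y − 83.1)² = 176.39².
Subtracting the Station 0 equation from the Station 1 and Station 2 equations removes the quadratic terms:
117.6 x − 40.4 y = 1479.05
-102.8 x + 357.0 y = -30951.40
Solving the 2×2 system: x ≈ -19.1, y ≈ -92.2 km.

(-19.1, -92.2)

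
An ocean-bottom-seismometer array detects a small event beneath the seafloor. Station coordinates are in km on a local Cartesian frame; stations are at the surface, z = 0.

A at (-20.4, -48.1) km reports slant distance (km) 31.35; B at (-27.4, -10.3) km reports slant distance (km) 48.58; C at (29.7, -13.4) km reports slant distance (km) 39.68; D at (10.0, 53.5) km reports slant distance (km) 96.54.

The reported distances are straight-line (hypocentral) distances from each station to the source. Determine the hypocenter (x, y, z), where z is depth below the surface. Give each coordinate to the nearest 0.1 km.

Each station gives a sphere (x−x_i)² + (y−y_i)² + z² = d_i² (stations at z=0).
Subtracting the A sphere from B and C: z² cancels, leaving linear equations in x and y:
-14.0 x + 75.6 y = -3250.11
100.2 x + 69.4 y = -2259.80
Solving: x ≈ 6.402, y ≈ -41.805 km (keep extra digits for the depth step; rounded: 6.4, -41.8).
Then from the A sphere: z² = 31.35² − (x + 20.4)² − (y + 48.1)² with x = 6.402, y = -41.805, so z ≈ 14.995 ≈ 15.0 km.

(6.4, -41.8, 15.0)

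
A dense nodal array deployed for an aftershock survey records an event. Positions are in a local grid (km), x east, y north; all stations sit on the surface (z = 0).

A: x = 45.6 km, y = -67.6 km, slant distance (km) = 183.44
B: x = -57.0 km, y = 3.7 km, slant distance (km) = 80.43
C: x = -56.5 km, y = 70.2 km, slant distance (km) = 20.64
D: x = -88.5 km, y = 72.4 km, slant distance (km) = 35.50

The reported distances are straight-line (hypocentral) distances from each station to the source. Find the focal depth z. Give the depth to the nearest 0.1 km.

depth ≈ 16.5 km

Each station gives a sphere (x−x_i)² + (y−y_i)² + z² = d_i² (stations at z=0).
Subtracting the A sphere from B and C: z² cancels, leaving linear equations in x and y:
-205.2 x + 142.6 y = 23794.82
-204.2 x + 275.6 y = 34695.39
Solving: x ≈ -58.696, y ≈ 82.401 km (keep extra digits for the depth step; rounded: -58.7, 82.4).
Then from the A sphere: z² = 183.44² − (x − 45.6)² − (y + 67.6)² with x = -58.696, y = 82.401, so z ≈ 16.501 ≈ 16.5 km.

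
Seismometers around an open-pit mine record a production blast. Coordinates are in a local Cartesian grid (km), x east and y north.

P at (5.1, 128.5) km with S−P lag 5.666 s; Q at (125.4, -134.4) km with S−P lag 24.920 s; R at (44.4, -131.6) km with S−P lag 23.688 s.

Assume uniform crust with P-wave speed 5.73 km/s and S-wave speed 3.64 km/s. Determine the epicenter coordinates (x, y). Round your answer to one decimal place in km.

Distance from S−P lag: d = Δt · v_P v_S / (v_P − v_S) = Δt · (5.73·3.64)/(5.73−3.64) ≈ 9.9795·Δt.
So d_P = 56.54, d_Q = 248.69, d_R = 236.39 km.
Circle about each station: (x − 5.1)² + (y − 128.5)² = 56.54²; (x − 125.4)² + (y + 134.4)² = 248.69²; (x − 44.4)² + (y + 131.6)² = 236.39².
Subtracting the P equation from the Q and R equations removes the quadratic terms:
240.6 x − 525.8 y = -41399.68
78.6 x − 520.2 y = -49931.80
Solving the 2×2 system: x ≈ 56.3, y ≈ 104.5 km.

56.3 km east, 104.5 km north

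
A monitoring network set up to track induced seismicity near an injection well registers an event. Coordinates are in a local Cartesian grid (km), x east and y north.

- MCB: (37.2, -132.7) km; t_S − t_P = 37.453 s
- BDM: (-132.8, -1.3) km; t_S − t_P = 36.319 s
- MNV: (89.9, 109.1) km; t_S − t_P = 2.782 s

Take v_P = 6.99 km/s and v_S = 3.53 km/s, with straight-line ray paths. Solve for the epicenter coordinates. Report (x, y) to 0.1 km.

Distance from S−P lag: d = Δt · v_P v_S / (v_P − v_S) = Δt · (6.99·3.53)/(6.99−3.53) ≈ 7.1314·Δt.
So d_MCB = 267.09, d_BDM = 259.01, d_MNV = 19.84 km.
Circle about each station: (x − 37.2)² + (y + 132.7)² = 267.09²; (x + 132.8)² + (y + 1.3)² = 259.01²; (x − 89.9)² + (y − 109.1)² = 19.84².
Subtracting the MCB equation from the BDM and MNV equations removes the quadratic terms:
-340.0 x + 262.8 y = 2895.29
105.4 x + 483.6 y = 71935.13
Solving the 2×2 system: x ≈ 91.1, y ≈ 128.9 km.
Check against MCB (with the unrounded x, y): √((x − 37.2)²+(y + 132.7)²) = 267.09 ≈ 267.09 km. ✓

91.1 km east, 128.9 km north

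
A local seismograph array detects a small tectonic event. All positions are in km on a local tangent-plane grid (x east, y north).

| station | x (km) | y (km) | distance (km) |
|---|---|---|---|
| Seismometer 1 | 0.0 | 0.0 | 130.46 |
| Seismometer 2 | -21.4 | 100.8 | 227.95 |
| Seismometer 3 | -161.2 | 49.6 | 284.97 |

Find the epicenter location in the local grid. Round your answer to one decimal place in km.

(78.9, -103.9)

Circle about each station: x² + y² = 130.46²; (x + 21.4)² + (y − 100.8)² = 227.95²; (x + 161.2)² + (y − 49.6)² = 284.97².
Subtracting pairs of circle equations eliminates x²+y² and gives linear equations (the radical axes):
-42.8 x + 201.6 y = -24322.79
-322.4 x + 99.2 y = -35742.49
Solving the 2×2 system: x ≈ 78.9, y ≈ -103.9 km.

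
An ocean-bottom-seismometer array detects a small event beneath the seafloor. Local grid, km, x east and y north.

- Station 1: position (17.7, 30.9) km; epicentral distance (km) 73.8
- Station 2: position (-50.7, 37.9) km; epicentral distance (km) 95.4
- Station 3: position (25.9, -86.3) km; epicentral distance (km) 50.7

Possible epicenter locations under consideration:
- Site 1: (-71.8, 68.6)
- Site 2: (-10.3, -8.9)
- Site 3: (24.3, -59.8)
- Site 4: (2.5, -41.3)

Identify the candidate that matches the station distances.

For each candidate, compare |candidate − station| to the reported distance:
Site 1: residuals Station 1 23.3, Station 2 58.1, Station 3 132.4 → max 132.4 km
Site 2: residuals Station 1 25.1, Station 2 33.6, Station 3 34.7 → max 34.7 km
Site 3: residuals Station 1 17.1, Station 2 27.8, Station 3 24.2 → max 27.8 km
Site 4: residuals Station 1 0.0, Station 2 0.0, Station 3 0.0 → max 0.0 km
Only Site 4 has all residuals ≈ 0.

Site 4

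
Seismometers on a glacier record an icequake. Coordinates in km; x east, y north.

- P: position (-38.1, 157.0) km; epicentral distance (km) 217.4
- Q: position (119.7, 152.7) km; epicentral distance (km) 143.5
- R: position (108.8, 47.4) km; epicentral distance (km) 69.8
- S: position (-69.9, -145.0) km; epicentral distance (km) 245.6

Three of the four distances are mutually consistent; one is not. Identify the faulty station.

R

Solve using three stations at a time. Using P, Q, S (subtract circle equations pairwise → linear system) gives (x, y) ≈ (121.3, 9.2).
Distances from that point to each station vs reported:
  P: calculated 217.4 vs reported 217.4 → residual 0.0 km
  Q: calculated 143.6 vs reported 143.5 → residual 0.1 km
  R: calculated 40.2 vs reported 69.8 → residual 29.6 km
  S: calculated 245.6 vs reported 245.6 → residual 0.0 km
P, Q, S are mutually consistent (residuals ≈ 0); R is off by 29.6 km.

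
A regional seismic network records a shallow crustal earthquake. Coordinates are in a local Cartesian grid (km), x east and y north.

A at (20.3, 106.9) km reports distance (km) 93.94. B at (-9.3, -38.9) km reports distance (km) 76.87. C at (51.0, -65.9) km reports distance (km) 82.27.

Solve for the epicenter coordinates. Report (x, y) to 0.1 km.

x ≈ 44.4 km, y ≈ 16.1 km

Circle about each station: (x − 20.3)² + (y − 106.9)² = 93.94²; (x + 9.3)² + (y + 38.9)² = 76.87²; (x − 51.0)² + (y + 65.9)² = 82.27².
Subtracting pairs of circle equations eliminates x²+y² and gives linear equations (the radical axes):
-59.2 x − 291.6 y = -7324.27
61.4 x − 345.6 y = -2839.52
Solving the 2×2 system: x ≈ 44.4, y ≈ 16.1 km.
Check against A (with the unrounded x, y): √((x − 20.3)²+(y − 106.9)²) = 93.94 ≈ 93.94 km. ✓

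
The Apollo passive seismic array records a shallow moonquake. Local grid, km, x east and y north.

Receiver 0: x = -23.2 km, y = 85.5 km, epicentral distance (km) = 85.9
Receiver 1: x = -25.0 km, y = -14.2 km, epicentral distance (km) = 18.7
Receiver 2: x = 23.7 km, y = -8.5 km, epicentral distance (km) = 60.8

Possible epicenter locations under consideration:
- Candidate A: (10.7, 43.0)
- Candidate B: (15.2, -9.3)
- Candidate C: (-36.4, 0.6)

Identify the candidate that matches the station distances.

For each candidate, compare |candidate − station| to the reported distance:
Candidate A: residuals Receiver 0 31.5, Receiver 1 48.7, Receiver 2 7.7 → max 48.7 km
Candidate B: residuals Receiver 0 16.4, Receiver 1 21.8, Receiver 2 52.3 → max 52.3 km
Candidate C: residuals Receiver 0 0.0, Receiver 1 0.0, Receiver 2 0.0 → max 0.0 km
Only Candidate C has all residuals ≈ 0.

Candidate C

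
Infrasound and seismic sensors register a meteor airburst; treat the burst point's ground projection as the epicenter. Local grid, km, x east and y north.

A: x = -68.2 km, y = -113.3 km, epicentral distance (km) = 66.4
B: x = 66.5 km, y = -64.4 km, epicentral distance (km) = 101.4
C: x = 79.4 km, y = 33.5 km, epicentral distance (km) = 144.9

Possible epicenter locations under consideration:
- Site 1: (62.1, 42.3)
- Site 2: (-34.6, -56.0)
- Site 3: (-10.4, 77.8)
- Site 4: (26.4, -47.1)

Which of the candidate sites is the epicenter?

For each candidate, compare |candidate − station| to the reported distance:
Site 1: residuals A 136.6, B 5.4, C 125.5 → max 136.6 km
Site 2: residuals A 0.0, B 0.0, C 0.0 → max 0.0 km
Site 3: residuals A 133.2, B 60.3, C 44.8 → max 133.2 km
Site 4: residuals A 49.1, B 57.7, C 48.4 → max 57.7 km
Only Site 2 has all residuals ≈ 0.

Site 2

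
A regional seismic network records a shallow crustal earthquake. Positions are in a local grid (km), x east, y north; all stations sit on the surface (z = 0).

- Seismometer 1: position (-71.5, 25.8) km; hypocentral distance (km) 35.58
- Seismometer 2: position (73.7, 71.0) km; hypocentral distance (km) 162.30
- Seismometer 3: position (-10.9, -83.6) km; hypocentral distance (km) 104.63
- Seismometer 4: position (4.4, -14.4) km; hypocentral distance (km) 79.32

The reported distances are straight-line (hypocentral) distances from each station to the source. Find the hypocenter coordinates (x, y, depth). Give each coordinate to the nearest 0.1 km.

Each station gives a sphere (x−x_i)² + (y−y_i)² + z² = d_i² (stations at z=0).
Subtracting the Seismometer 1 sphere from Seismometer 2 and Seismometer 3: z² cancels, leaving linear equations in x and y:
290.4 x + 90.4 y = -20380.55
121.2 x − 218.8 y = -8351.62
Solving: x ≈ -69.994, y ≈ -0.602 km (keep extra digits for the depth step; rounded: -70.0, -0.6).
Then from the Seismometer 1 sphere: z² = 35.58² − (x + 71.5)² − (y − 25.8)² with x = -69.994, y = -0.602, so z ≈ 23.803 ≈ 23.8 km.

x ≈ -70.0 km, y ≈ -0.6 km, depth ≈ 23.8 km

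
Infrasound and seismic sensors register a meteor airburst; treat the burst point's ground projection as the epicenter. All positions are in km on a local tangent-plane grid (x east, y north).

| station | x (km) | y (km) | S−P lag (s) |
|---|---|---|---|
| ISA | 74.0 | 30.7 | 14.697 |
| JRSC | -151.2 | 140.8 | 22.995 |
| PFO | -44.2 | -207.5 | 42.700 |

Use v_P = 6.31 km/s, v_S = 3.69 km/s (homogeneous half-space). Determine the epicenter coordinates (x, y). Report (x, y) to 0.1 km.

x ≈ 52.3 km, y ≈ 159.5 km

Distance from S−P lag: d = Δt · v_P v_S / (v_P − v_S) = Δt · (6.31·3.69)/(6.31−3.69) ≈ 8.8870·Δt.
So d_ISA = 130.61, d_JRSC = 204.36, d_PFO = 379.47 km.
Circle about each station: (x − 74.0)² + (y − 30.7)² = 130.61²; (x + 151.2)² + (y − 140.8)² = 204.36²; (x + 44.2)² + (y + 207.5)² = 379.47².
Subtracting pairs of circle equations eliminates x²+y² and gives linear equations (the radical axes):
-450.4 x + 220.2 y = 11563.55
-236.4 x − 476.4 y = -88347.11
Solving the 2×2 system: x ≈ 52.3, y ≈ 159.5 km.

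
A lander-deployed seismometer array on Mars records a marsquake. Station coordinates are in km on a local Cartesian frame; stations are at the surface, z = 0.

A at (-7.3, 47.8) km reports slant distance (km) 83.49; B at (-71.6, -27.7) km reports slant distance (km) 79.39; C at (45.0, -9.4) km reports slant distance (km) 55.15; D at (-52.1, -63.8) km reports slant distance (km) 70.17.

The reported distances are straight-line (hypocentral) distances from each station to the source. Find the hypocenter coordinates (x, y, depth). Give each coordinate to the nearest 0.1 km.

Each station gives a sphere (x−x_i)² + (y−y_i)² + z² = d_i² (stations at z=0).
Subtracting the A sphere from B and C: z² cancels, leaving linear equations in x and y:
-128.6 x − 151.0 y = 4223.53
104.6 x − 114.4 y = 3704.29
Solving: x ≈ 2.497, y ≈ -30.097 km (keep extra digits for the depth step; rounded: 2.5, -30.1).
Then from the A sphere: z² = 83.49² − (x + 7.3)² − (y − 47.8)² with x = 2.497, y = -30.097, so z ≈ 28.402 ≈ 28.4 km.

(2.5, -30.1, 28.4)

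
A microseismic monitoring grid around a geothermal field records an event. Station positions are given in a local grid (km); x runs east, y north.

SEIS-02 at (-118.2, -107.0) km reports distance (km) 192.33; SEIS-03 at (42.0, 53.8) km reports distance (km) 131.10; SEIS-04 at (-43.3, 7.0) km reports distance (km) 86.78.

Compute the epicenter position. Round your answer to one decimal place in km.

-85.9 km east, 82.6 km north

Circle about each station: (x + 118.2)² + (y + 107.0)² = 192.33²; (x − 42.0)² + (y − 53.8)² = 131.10²; (x + 43.3)² + (y − 7.0)² = 86.78².
Subtracting pairs of circle equations eliminates x²+y² and gives linear equations (the radical axes):
320.4 x + 321.6 y = -958.18
149.8 x + 228.0 y = 5963.71
Solving the 2×2 system: x ≈ -85.9, y ≈ 82.6 km.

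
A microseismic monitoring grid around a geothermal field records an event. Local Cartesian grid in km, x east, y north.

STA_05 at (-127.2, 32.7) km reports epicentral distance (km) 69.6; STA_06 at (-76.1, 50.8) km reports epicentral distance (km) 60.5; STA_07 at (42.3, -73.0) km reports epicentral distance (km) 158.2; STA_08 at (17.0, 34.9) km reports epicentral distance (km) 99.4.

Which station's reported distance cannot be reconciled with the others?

Solve using three stations at a time. Using STA_05, STA_06, STA_08 (subtract circle equations pairwise → linear system) gives (x, y) ≈ (-71.9, -9.5).
Distances from that point to each station vs reported:
  STA_05: calculated 69.6 vs reported 69.6 → residual 0.0 km
  STA_06: calculated 60.5 vs reported 60.5 → residual 0.0 km
  STA_07: calculated 130.7 vs reported 158.2 → residual 27.5 km
  STA_08: calculated 99.4 vs reported 99.4 → residual 0.0 km
STA_05, STA_06, STA_08 are mutually consistent (residuals ≈ 0); STA_07 is off by 27.5 km.

STA_07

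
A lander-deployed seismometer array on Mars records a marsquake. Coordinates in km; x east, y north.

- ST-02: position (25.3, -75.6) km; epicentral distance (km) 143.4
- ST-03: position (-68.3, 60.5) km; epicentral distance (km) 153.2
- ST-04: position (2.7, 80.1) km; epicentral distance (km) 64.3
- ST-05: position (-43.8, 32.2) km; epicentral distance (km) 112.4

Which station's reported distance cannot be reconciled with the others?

ST-03

Solve using three stations at a time. Using ST-02, ST-04, ST-05 (subtract circle equations pairwise → linear system) gives (x, y) ≈ (64.5, 62.3).
Distances from that point to each station vs reported:
  ST-02: calculated 143.4 vs reported 143.4 → residual 0.0 km
  ST-03: calculated 132.8 vs reported 153.2 → residual 20.4 km
  ST-04: calculated 64.3 vs reported 64.3 → residual 0.0 km
  ST-05: calculated 112.4 vs reported 112.4 → residual 0.0 km
ST-02, ST-04, ST-05 are mutually consistent (residuals ≈ 0); ST-03 is off by 20.4 km.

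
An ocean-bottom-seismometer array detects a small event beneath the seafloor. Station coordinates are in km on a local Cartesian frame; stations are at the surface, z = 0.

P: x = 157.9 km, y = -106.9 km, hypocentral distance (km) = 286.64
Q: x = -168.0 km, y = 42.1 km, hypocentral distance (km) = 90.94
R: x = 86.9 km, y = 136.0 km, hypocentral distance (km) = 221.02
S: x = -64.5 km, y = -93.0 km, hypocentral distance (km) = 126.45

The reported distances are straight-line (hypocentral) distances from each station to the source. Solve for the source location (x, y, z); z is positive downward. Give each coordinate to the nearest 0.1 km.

Each station gives a sphere (x−x_i)² + (y−y_i)² + z² = d_i² (stations at z=0).
Subtracting the P sphere from Q and R: z² cancels, leaving linear equations in x and y:
-651.8 x + 298.0 y = 67528.80
-142.0 x + 485.8 y = 23000.24
Solving: x ≈ -94.600, y ≈ 19.693 km (keep extra digits for the depth step; rounded: -94.6, 19.7).
Then from the P sphere: z² = 286.64² − (x − 157.9)² − (y + 106.9)² with x = -94.600, y = 19.693, so z ≈ 48.790 ≈ 48.8 km.
Check against S (with the unrounded solution): distance 126.44 ≈ 126.45 km. ✓

(-94.6, 19.7, 48.8)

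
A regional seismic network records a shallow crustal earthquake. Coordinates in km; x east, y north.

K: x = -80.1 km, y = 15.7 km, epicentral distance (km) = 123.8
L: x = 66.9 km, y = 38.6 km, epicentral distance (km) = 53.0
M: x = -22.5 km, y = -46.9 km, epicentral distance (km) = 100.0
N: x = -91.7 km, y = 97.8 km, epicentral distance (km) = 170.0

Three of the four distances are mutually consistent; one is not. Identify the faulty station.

M

Solve using three stations at a time. Using K, L, N (subtract circle equations pairwise → linear system) gives (x, y) ≈ (41.4, -7.9).
Distances from that point to each station vs reported:
  K: calculated 123.8 vs reported 123.8 → residual 0.0 km
  L: calculated 53.0 vs reported 53.0 → residual 0.0 km
  M: calculated 74.9 vs reported 100.0 → residual 25.1 km
  N: calculated 170.0 vs reported 170.0 → residual 0.0 km
K, L, N are mutually consistent (residuals ≈ 0); M is off by 25.1 km.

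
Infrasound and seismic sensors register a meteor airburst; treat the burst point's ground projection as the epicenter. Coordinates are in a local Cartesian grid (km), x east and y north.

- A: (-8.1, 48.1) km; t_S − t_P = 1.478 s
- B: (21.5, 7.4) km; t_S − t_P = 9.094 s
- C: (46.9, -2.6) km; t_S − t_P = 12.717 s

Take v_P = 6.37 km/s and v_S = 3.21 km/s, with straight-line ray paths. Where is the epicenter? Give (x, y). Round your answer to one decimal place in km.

Distance from S−P lag: d = Δt · v_P v_S / (v_P − v_S) = Δt · (6.37·3.21)/(6.37−3.21) ≈ 6.4708·Δt.
So d_A = 9.56, d_B = 58.85, d_C = 82.29 km.
Circle about each station: (x + 8.1)² + (y − 48.1)² = 9.56²; (x − 21.5)² + (y − 7.4)² = 58.85²; (x − 46.9)² + (y + 2.6)² = 82.29².
Subtracting pairs of circle equations eliminates x²+y² and gives linear equations (the radical axes):
59.2 x − 81.4 y = -5234.14
110.0 x − 101.4 y = -6853.10
Solving the 2×2 system: x ≈ -9.2, y ≈ 57.6 km.
Check against A (with the unrounded x, y): √((x + 8.1)²+(y − 48.1)²) = 9.58 ≈ 9.56 km. ✓

x ≈ -9.2 km, y ≈ 57.6 km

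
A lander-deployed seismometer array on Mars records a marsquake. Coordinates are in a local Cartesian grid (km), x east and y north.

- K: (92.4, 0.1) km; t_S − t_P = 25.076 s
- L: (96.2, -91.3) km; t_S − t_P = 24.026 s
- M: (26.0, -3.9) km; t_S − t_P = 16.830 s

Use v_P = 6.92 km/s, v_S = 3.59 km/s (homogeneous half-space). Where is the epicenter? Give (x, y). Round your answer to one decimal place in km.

-81.6 km east, -68.6 km north

Distance from S−P lag: d = Δt · v_P v_S / (v_P − v_S) = Δt · (6.92·3.59)/(6.92−3.59) ≈ 7.4603·Δt.
So d_K = 187.07, d_L = 179.24, d_M = 125.56 km.
Circle about each station: (x − 92.4)² + (y − 0.1)² = 187.07²; (x − 96.2)² + (y + 91.3)² = 179.24²; (x − 26.0)² + (y + 3.9)² = 125.56².
Subtracting the K equation from the L and M equations removes the quadratic terms:
7.6 x − 182.8 y = 11920.57
-132.8 x − 8.0 y = 11383.31
Solving the 2×2 system: x ≈ -81.6, y ≈ -68.6 km.
Check against K (with the unrounded x, y): √((x − 92.4)²+(y − 0.1)²) = 187.06 ≈ 187.07 km. ✓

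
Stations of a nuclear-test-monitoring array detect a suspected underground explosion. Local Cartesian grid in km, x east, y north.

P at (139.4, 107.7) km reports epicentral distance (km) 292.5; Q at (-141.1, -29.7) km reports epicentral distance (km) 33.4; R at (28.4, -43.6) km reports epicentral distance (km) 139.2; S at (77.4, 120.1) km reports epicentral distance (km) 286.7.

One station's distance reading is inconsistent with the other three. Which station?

S

Solve using three stations at a time. Using P, Q, R (subtract circle equations pairwise → linear system) gives (x, y) ≈ (-110.8, -43.8).
Distances from that point to each station vs reported:
  P: calculated 292.5 vs reported 292.5 → residual 0.0 km
  Q: calculated 33.4 vs reported 33.4 → residual 0.0 km
  R: calculated 139.2 vs reported 139.2 → residual 0.0 km
  S: calculated 249.6 vs reported 286.7 → residual 37.1 km
P, Q, R are mutually consistent (residuals ≈ 0); S is off by 37.1 km.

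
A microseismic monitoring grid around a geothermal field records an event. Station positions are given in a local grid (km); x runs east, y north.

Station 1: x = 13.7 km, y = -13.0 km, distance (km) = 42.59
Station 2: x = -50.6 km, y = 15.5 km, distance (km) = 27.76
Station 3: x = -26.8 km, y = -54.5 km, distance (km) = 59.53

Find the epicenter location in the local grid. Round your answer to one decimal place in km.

Circle about each station: (x − 13.7)² + (y + 13.0)² = 42.59²; (x + 50.6)² + (y − 15.5)² = 27.76²; (x + 26.8)² + (y + 54.5)² = 59.53².
Subtracting the Station 1 equation from the Station 2 and Station 3 equations removes the quadratic terms:
-128.6 x + 57.0 y = 3487.21
-81.0 x − 83.0 y = 1601.89
Solving the 2×2 system: x ≈ -24.9, y ≈ 5.0 km.

x ≈ -24.9 km, y ≈ 5.0 km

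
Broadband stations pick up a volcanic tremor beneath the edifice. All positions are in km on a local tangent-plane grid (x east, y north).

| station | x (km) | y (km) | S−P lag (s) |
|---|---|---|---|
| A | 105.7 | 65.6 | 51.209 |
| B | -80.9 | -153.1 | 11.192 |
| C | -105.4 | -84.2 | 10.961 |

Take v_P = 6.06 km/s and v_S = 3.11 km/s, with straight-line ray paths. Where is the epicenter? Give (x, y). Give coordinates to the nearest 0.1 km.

-150.7 km east, -137.6 km north

Distance from S−P lag: d = Δt · v_P v_S / (v_P − v_S) = Δt · (6.06·3.11)/(6.06−3.11) ≈ 6.3887·Δt.
So d_A = 327.16, d_B = 71.50, d_C = 70.03 km.
Circle about each station: (x − 105.7)² + (y − 65.6)² = 327.16²; (x + 80.9)² + (y + 153.1)² = 71.50²; (x + 105.4)² + (y + 84.2)² = 70.03².
Subtracting the A equation from the B and C equations removes the quadratic terms:
-373.2 x − 437.4 y = 116429.99
-422.2 x − 299.6 y = 104852.41
Solving the 2×2 system: x ≈ -150.7, y ≈ -137.6 km.
Check against A (with the unrounded x, y): √((x − 105.7)²+(y − 65.6)²) = 327.16 ≈ 327.16 km. ✓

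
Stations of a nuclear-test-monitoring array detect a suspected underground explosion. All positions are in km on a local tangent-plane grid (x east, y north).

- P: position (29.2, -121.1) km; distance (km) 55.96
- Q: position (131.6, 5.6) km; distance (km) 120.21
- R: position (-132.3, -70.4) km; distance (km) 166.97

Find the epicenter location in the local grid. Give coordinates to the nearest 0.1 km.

34.6 km east, -65.4 km north

Circle about each station: (x − 29.2)² + (y + 121.1)² = 55.96²; (x − 131.6)² + (y − 5.6)² = 120.21²; (x + 132.3)² + (y + 70.4)² = 166.97².
Subtracting the P equation from the Q and R equations removes the quadratic terms:
204.8 x + 253.4 y = -9486.85
-323.0 x + 101.4 y = -17805.86
Solving the 2×2 system: x ≈ 34.6, y ≈ -65.4 km.
Check against P (with the unrounded x, y): √((x − 29.2)²+(y + 121.1)²) = 55.96 ≈ 55.96 km. ✓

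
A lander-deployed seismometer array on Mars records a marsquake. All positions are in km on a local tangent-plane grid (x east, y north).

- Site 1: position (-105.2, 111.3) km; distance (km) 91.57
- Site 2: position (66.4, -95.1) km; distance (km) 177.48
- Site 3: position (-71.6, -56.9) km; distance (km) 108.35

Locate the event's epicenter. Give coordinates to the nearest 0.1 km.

Circle about each station: (x + 105.2)² + (y − 111.3)² = 91.57²; (x − 66.4)² + (y + 95.1)² = 177.48²; (x + 71.6)² + (y + 56.9)² = 108.35².
Subtracting the Site 1 equation from the Site 2 and Site 3 equations removes the quadratic terms:
343.2 x − 412.8 y = -33115.85
67.2 x − 336.4 y = -18445.22
Solving the 2×2 system: x ≈ -40.2, y ≈ 46.8 km.

x ≈ -40.2 km, y ≈ 46.8 km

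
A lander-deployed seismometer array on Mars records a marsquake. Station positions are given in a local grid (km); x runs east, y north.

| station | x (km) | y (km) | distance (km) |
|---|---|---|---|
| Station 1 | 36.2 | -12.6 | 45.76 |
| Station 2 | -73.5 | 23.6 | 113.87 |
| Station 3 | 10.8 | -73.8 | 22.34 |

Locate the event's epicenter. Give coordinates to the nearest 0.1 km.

Circle about each station: (x − 36.2)² + (y + 12.6)² = 45.76²; (x + 73.5)² + (y − 23.6)² = 113.87²; (x − 10.8)² + (y + 73.8)² = 22.34².
Subtracting the Station 1 equation from the Station 2 and Station 3 equations removes the quadratic terms:
-219.4 x + 72.4 y = -6382.39
-50.8 x − 122.4 y = 5688.78
Solving the 2×2 system: x ≈ 12.1, y ≈ -51.5 km.

(12.1, -51.5)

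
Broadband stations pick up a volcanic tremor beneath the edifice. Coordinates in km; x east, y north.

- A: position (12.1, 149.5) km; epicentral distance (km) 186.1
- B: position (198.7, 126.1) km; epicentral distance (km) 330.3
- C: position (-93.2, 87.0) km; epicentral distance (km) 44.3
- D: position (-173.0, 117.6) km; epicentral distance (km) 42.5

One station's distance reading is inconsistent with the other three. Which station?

Solve using three stations at a time. Using B, C, D (subtract circle equations pairwise → linear system) gives (x, y) ≈ (-131.2, 109.8).
Distances from that point to each station vs reported:
  A: calculated 148.7 vs reported 186.1 → residual 37.4 km
  B: calculated 330.3 vs reported 330.3 → residual 0.0 km
  C: calculated 44.3 vs reported 44.3 → residual 0.0 km
  D: calculated 42.5 vs reported 42.5 → residual 0.0 km
B, C, D are mutually consistent (residuals ≈ 0); A is off by 37.4 km.

A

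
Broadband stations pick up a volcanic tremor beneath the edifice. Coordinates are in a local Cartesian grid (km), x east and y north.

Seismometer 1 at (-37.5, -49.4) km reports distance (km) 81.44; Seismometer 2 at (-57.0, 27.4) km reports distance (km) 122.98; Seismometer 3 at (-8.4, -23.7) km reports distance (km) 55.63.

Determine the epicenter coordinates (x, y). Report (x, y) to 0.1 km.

(43.7, -43.2)

Circle about each station: (x + 37.5)² + (y + 49.4)² = 81.44²; (x + 57.0)² + (y − 27.4)² = 122.98²; (x + 8.4)² + (y + 23.7)² = 55.63².
Subtracting pairs of circle equations eliminates x²+y² and gives linear equations (the radical axes):
-39.0 x + 153.6 y = -8338.46
58.2 x + 51.4 y = 323.42
Solving the 2×2 system: x ≈ 43.7, y ≈ -43.2 km.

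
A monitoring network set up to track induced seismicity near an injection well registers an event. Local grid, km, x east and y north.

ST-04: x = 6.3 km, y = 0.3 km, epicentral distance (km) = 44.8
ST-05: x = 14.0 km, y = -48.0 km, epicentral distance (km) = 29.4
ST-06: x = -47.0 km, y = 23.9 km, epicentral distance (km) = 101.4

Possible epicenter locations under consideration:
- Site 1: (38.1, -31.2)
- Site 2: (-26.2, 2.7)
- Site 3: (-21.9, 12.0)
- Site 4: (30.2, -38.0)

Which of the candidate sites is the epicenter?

For each candidate, compare |candidate − station| to the reported distance:
Site 1: residuals ST-04 0.0, ST-05 0.0, ST-06 0.0 → max 0.0 km
Site 2: residuals ST-04 12.2, ST-05 35.3, ST-06 71.7 → max 71.7 km
Site 3: residuals ST-04 14.3, ST-05 40.5, ST-06 73.6 → max 73.6 km
Site 4: residuals ST-04 0.3, ST-05 10.4, ST-06 2.4 → max 10.4 km
Only Site 1 has all residuals ≈ 0.

Site 1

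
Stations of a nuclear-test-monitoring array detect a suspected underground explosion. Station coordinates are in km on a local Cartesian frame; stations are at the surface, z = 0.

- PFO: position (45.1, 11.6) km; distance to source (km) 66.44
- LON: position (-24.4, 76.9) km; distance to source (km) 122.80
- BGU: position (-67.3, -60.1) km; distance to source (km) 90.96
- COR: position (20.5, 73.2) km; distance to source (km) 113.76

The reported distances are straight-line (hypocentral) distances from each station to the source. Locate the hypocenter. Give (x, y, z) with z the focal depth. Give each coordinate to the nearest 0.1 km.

x ≈ 12.8 km, y ≈ -34.8 km, depth ≈ 34.9 km

Each station gives a sphere (x−x_i)² + (y−y_i)² + z² = d_i² (stations at z=0).
Subtracting the PFO sphere from LON and BGU: z² cancels, leaving linear equations in x and y:
-139.0 x + 130.6 y = -6325.17
-224.8 x − 143.4 y = 2113.28
Solving: x ≈ 12.802, y ≈ -34.806 km (keep extra digits for the depth step; rounded: 12.8, -34.8).
Then from the PFO sphere: z² = 66.44² − (x − 45.1)² − (y − 11.6)² with x = 12.802, y = -34.806, so z ≈ 34.894 ≈ 34.9 km.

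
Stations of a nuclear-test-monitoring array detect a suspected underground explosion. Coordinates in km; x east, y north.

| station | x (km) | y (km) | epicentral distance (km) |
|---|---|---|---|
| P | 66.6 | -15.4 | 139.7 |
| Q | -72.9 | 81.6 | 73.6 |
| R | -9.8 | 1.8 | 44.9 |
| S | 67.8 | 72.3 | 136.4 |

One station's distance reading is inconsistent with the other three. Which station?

Solve using three stations at a time. Using Q, R, S (subtract circle equations pairwise → linear system) gives (x, y) ≈ (-53.8, 10.5).
Distances from that point to each station vs reported:
  P: calculated 123.2 vs reported 139.7 → residual 16.5 km
  Q: calculated 73.6 vs reported 73.6 → residual 0.0 km
  R: calculated 44.9 vs reported 44.9 → residual 0.0 km
  S: calculated 136.4 vs reported 136.4 → residual 0.0 km
Q, R, S are mutually consistent (residuals ≈ 0); P is off by 16.5 km.

P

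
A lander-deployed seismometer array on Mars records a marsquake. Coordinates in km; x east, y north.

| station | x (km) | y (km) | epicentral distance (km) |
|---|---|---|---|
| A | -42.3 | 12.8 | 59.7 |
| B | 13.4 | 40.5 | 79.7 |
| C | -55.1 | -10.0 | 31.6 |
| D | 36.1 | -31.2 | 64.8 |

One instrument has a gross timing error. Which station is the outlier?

Solve using three stations at a time. Using B, C, D (subtract circle equations pairwise → linear system) gives (x, y) ≈ (-28.6, -27.3).
Distances from that point to each station vs reported:
  A: calculated 42.3 vs reported 59.7 → residual 17.4 km
  B: calculated 79.7 vs reported 79.7 → residual 0.0 km
  C: calculated 31.6 vs reported 31.6 → residual 0.0 km
  D: calculated 64.8 vs reported 64.8 → residual 0.0 km
B, C, D are mutually consistent (residuals ≈ 0); A is off by 17.4 km.

A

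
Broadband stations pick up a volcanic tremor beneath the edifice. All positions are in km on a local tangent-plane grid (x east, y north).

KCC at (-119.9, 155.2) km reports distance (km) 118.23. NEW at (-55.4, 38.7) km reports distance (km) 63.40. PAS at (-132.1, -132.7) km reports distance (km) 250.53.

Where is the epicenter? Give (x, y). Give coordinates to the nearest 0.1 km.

Circle about each station: (x + 119.9)² + (y − 155.2)² = 118.23²; (x + 55.4)² + (y − 38.7)² = 63.40²; (x + 132.1)² + (y + 132.7)² = 250.53².
Subtracting the KCC equation from the NEW and PAS equations removes the quadratic terms:
129.0 x − 233.0 y = -23937.43
-24.4 x − 575.8 y = -52190.30
Solving the 2×2 system: x ≈ -20.3, y ≈ 91.5 km.
Check against KCC (with the unrounded x, y): √((x + 119.9)²+(y − 155.2)²) = 118.23 ≈ 118.23 km. ✓

-20.3 km east, 91.5 km north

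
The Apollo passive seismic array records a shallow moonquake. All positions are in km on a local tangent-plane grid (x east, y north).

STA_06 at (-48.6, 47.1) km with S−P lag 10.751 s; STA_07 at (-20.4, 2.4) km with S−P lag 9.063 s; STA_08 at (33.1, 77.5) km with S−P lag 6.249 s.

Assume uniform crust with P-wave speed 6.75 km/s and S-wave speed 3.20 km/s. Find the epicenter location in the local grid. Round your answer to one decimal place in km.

Distance from S−P lag: d = Δt · v_P v_S / (v_P − v_S) = Δt · (6.75·3.20)/(6.75−3.20) ≈ 6.0845·Δt.
So d_STA_06 = 65.41, d_STA_07 = 55.14, d_STA_08 = 38.02 km.
Circle about each station: (x + 48.6)² + (y − 47.1)² = 65.41²; (x + 20.4)² + (y − 2.4)² = 55.14²; (x − 33.1)² + (y − 77.5)² = 38.02².
Subtracting the STA_06 equation from the STA_07 and STA_08 equations removes the quadratic terms:
56.4 x − 89.4 y = -2920.40
163.4 x + 60.8 y = 5354.44
Solving the 2×2 system: x ≈ 16.7, y ≈ 43.2 km.

(16.7, 43.2)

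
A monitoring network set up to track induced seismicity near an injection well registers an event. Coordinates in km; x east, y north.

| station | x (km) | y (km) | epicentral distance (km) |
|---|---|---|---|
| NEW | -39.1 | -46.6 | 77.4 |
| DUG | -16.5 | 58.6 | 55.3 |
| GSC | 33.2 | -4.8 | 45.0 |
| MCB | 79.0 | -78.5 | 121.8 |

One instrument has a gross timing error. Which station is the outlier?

Solve using three stations at a time. Using DUG, GSC, MCB (subtract circle equations pairwise → linear system) gives (x, y) ≈ (-11.2, 3.5).
Distances from that point to each station vs reported:
  NEW: calculated 57.3 vs reported 77.4 → residual 20.1 km
  DUG: calculated 55.4 vs reported 55.3 → residual 0.1 km
  GSC: calculated 45.1 vs reported 45.0 → residual 0.1 km
  MCB: calculated 121.8 vs reported 121.8 → residual 0.0 km
DUG, GSC, MCB are mutually consistent (residuals ≈ 0); NEW is off by 20.1 km.

NEW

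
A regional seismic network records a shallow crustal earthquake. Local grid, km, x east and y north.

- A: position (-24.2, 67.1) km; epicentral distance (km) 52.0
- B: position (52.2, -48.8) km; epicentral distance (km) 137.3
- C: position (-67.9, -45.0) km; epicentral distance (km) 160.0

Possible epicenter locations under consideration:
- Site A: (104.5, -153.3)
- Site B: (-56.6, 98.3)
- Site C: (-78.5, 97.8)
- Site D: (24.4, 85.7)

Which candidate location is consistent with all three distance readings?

For each candidate, compare |candidate − station| to the reported distance:
Site A: residuals A 203.2, B 20.4, C 43.6 → max 203.2 km
Site B: residuals A 7.0, B 45.7, C 16.3 → max 45.7 km
Site C: residuals A 10.4, B 59.1, C 16.8 → max 59.1 km
Site D: residuals A 0.0, B 0.0, C 0.0 → max 0.0 km
Only Site D has all residuals ≈ 0.

Site D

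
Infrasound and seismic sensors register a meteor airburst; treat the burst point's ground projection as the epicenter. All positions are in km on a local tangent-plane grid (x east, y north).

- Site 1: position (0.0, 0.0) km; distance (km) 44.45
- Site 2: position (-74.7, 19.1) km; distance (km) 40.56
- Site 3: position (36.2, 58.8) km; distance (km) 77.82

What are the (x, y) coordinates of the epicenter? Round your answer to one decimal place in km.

Circle about each station: x² + y² = 44.45²; (x + 74.7)² + (y − 19.1)² = 40.56²; (x − 36.2)² + (y − 58.8)² = 77.82².
Subtracting pairs of circle equations eliminates x²+y² and gives linear equations (the radical axes):
-149.4 x + 38.2 y = 6275.59
72.4 x + 117.6 y = 687.73
Solving the 2×2 system: x ≈ -35.0, y ≈ 27.4 km.

(-35.0, 27.4)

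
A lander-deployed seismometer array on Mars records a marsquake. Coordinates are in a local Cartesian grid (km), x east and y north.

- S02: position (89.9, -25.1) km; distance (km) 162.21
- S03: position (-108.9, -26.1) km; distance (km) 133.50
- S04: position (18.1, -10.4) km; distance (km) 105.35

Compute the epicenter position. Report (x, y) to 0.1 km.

Circle about each station: (x − 89.9)² + (y + 25.1)² = 162.21²; (x + 108.9)² + (y + 26.1)² = 133.50²; (x − 18.1)² + (y + 10.4)² = 105.35².
Subtracting pairs of circle equations eliminates x²+y² and gives linear equations (the radical axes):
-397.6 x − 2.0 y = 12318.23
-143.6 x + 29.4 y = 6937.21
Solving the 2×2 system: x ≈ -31.4, y ≈ 82.6 km.
Check against S02 (with the unrounded x, y): √((x − 89.9)²+(y + 25.1)²) = 162.21 ≈ 162.21 km. ✓

x ≈ -31.4 km, y ≈ 82.6 km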